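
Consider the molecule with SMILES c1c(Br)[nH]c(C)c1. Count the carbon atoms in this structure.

5

Atom tally by fragment:
  pyrrole ring core → C:4 H:5 N:1
  (− 2 ring H displaced by substituents)
  + Br → Br:1
  + CH3 → C:1 H:3
Element totals:
  C: 5
  H: 6
  Br: 1
  N: 1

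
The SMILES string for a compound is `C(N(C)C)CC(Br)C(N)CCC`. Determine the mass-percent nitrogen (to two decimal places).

11.81%

Atom tally by fragment:
  (CH3)2NCH2 → C:3 H:8 N:1
  CH2 → C:1 H:2
  CH(Br) → C:1 H:1 Br:1
  CH(NH2) → C:1 H:3 N:1
  CH2 → C:1 H:2
  CH2 → C:1 H:2
  CH3 → C:1 H:3
Element totals:
  C: 9
  H: 21
  Br: 1
  N: 2
Molecular formula: C9H21BrN2.
Molar mass = 237.185 g/mol.
Mass from N: 2 × 14.007 = 28.014 g/mol.
%N = 28.014 / 237.185 × 100 = 11.81%.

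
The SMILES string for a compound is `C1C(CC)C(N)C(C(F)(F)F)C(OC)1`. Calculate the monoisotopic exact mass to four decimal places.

211.1184

Atom tally by fragment:
  cyclopentane ring core → C:5 H:10
  (− 4 ring H displaced by substituents)
  + C2H5 → C:2 H:5
  + NH2 → N:1 H:2
  + CF3 → C:1 F:3
  + OCH3 → C:1 H:3 O:1
Element totals:
  C: 9
  H: 16
  F: 3
  N: 1
  O: 1
Molecular formula: C9H16F3NO.
  M = 9(12.0) + 16(1.007825) + 3(18.998403) + 14.003074 + 15.994915
    = 108.000000 + 16.125200 + 56.995209 + 14.003074 + 15.994915 = 211.118398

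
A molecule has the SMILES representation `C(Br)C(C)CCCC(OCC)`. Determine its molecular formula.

Atom tally by fragment:
  BrCH2 → C:1 H:2 Br:1
  CH(CH3) → C:2 H:4
  CH2 → C:1 H:2
  CH2 → C:1 H:2
  CH2 → C:1 H:2
  CH2OC2H5 → C:3 H:7 O:1
Element totals:
  C: 9
  H: 19
  Br: 1
  O: 1

C9H19BrO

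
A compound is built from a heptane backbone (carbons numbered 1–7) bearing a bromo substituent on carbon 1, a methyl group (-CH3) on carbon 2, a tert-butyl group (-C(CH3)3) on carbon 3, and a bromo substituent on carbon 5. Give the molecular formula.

Atom tally by fragment:
  BrCH2 → C:1 H:2 Br:1
  CH(CH3) → C:2 H:4
  CH(C(CH3)3) → C:5 H:10
  CH2 → C:1 H:2
  CH(Br) → C:1 H:1 Br:1
  CH2 → C:1 H:2
  CH3 → C:1 H:3
Element totals:
  C: 12
  H: 24
  Br: 2

C12H24Br2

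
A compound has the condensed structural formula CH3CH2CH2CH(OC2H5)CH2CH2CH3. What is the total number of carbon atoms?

9

Element totals:
  C: 9
  H: 20
  O: 1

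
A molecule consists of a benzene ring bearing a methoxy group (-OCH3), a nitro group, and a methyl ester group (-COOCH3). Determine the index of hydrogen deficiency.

6

Atom tally by fragment:
  benzene ring core → C:6 H:6
  (− 3 ring H displaced by substituents)
  + OCH3 → C:1 H:3 O:1
  + NO2 → N:1 O:2
  + COOCH3 → C:2 H:3 O:2
Element totals:
  C: 9
  H: 9
  N: 1
  O: 5
Molecular formula: C9H9NO5.
DoU = (2C + 2 + N − H − X) / 2 = (2·9 + 2 + 1 − 9 − 0) / 2 = 6.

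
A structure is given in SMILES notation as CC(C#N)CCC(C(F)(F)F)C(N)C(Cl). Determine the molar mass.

242.67 g/mol

Atom tally by fragment:
  CH3 → C:1 H:3
  CH(CN) → C:2 H:1 N:1
  CH2 → C:1 H:2
  CH2 → C:1 H:2
  CH(CF3) → C:2 H:1 F:3
  CH(NH2) → C:1 H:3 N:1
  CH2Cl → C:1 H:2 Cl:1
Element totals:
  C: 9
  H: 14
  Cl: 1
  F: 3
  N: 2
Molecular formula: C9H14ClF3N2.
  M = 9(12.011) + 14(1.008) + 35.45 + 3(18.998) + 2(14.007)
    = 108.099 + 14.112 + 35.450 + 56.994 + 28.014 = 242.669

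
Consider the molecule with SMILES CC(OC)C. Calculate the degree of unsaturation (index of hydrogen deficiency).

0

Atom tally by fragment:
  CH3 → C:1 H:3
  CH(OCH3) → C:2 H:4 O:1
  CH3 → C:1 H:3
Element totals:
  C: 4
  H: 10
  O: 1
Molecular formula: C4H10O.
DoU = (2C + 2 + N − H − X) / 2 = (2·4 + 2 + 0 − 10 − 0) / 2 = 0.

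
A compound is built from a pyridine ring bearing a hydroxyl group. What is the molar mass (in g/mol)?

95.10 g/mol

Atom tally by fragment:
  pyridine ring core → C:5 H:5 N:1
  (− 1 ring H displaced by substituents)
  + OH → O:1 H:1
Element totals:
  C: 5
  H: 5
  N: 1
  O: 1
Molecular formula: C5H5NO.
  M = 5(12.011) + 5(1.008) + 14.007 + 15.999
    = 60.055 + 5.040 + 14.007 + 15.999 = 95.101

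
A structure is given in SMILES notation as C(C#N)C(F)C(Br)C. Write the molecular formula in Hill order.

Atom tally by fragment:
  NCCH2 → C:2 H:2 N:1
  CH(F) → C:1 H:1 F:1
  CH(Br) → C:1 H:1 Br:1
  CH3 → C:1 H:3
Element totals:
  C: 5
  H: 7
  Br: 1
  F: 1
  N: 1

C5H7BrFN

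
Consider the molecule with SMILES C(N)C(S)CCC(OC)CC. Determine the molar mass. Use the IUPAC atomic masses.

177.31 g/mol

Atom tally by fragment:
  H2NCH2 → C:1 H:4 N:1
  CH(SH) → C:1 H:2 S:1
  CH2 → C:1 H:2
  CH2 → C:1 H:2
  CH(OCH3) → C:2 H:4 O:1
  CH2 → C:1 H:2
  CH3 → C:1 H:3
Element totals:
  C: 8
  H: 19
  N: 1
  O: 1
  S: 1
Molecular formula: C8H19NOS.
  M = 8(12.011) + 19(1.008) + 14.007 + 15.999 + 32.06
    = 96.088 + 19.152 + 14.007 + 15.999 + 32.060 = 177.306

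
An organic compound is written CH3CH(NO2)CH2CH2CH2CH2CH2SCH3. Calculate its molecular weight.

Atom tally by fragment:
  CH3 → C:1 H:3
  CH(NO2) → C:1 H:1 N:1 O:2
  CH2 → C:1 H:2
  CH2 → C:1 H:2
  CH2 → C:1 H:2
  CH2 → C:1 H:2
  CH2SCH3 → C:2 H:5 S:1
Element totals:
  C: 8
  H: 17
  N: 1
  O: 2
  S: 1
Molecular formula: C8H17NO2S.
  M = 8(12.011) + 17(1.008) + 14.007 + 2(15.999) + 32.06
    = 96.088 + 17.136 + 14.007 + 31.998 + 32.060 = 191.289

191.29 g/mol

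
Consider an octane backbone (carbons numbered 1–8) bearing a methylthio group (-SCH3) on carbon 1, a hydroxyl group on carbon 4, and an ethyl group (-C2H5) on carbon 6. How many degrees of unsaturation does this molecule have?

Atom tally by fragment:
  CH3SCH2 → C:2 H:5 S:1
  CH2 → C:1 H:2
  CH2 → C:1 H:2
  CH(OH) → C:1 H:2 O:1
  CH2 → C:1 H:2
  CH(C2H5) → C:3 H:6
  CH2 → C:1 H:2
  CH3 → C:1 H:3
Element totals:
  C: 11
  H: 24
  O: 1
  S: 1
Molecular formula: C11H24OS.
DoU = (2C + 2 + N − H − X) / 2 = (2·11 + 2 + 0 − 24 − 0) / 2 = 0.

0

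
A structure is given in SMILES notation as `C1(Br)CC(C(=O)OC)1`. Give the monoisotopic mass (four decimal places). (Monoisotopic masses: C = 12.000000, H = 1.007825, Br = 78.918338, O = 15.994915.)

Atom tally by fragment:
  cyclopropane ring core → C:3 H:6
  (− 2 ring H displaced by substituents)
  + Br → Br:1
  + COOCH3 → C:2 H:3 O:2
Element totals:
  C: 5
  H: 7
  Br: 1
  O: 2
Molecular formula: C5H7BrO2.
  M = 5(12.0) + 7(1.007825) + 78.918338 + 2(15.994915)
    = 60.000000 + 7.054775 + 78.918338 + 31.989830 = 177.962943

177.9629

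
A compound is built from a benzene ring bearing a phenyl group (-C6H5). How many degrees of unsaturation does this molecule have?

8

Atom tally by fragment:
  benzene ring core → C:6 H:6
  (− 1 ring H displaced by substituents)
  + C6H5 → C:6 H:5
Element totals:
  C: 12
  H: 10
Molecular formula: C12H10.
DoU = (2C + 2 + N − H − X) / 2 = (2·12 + 2 + 0 − 10 − 0) / 2 = 8.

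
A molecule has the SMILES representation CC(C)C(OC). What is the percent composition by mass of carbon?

Atom tally by fragment:
  CH3 → C:1 H:3
  CH(CH3) → C:2 H:4
  CH2OCH3 → C:2 H:5 O:1
Element totals:
  C: 5
  H: 12
  O: 1
Molecular formula: C5H12O.
Molar mass = 88.150 g/mol.
Mass from C: 5 × 12.011 = 60.055 g/mol.
%C = 60.055 / 88.150 × 100 = 68.13%.

68.13%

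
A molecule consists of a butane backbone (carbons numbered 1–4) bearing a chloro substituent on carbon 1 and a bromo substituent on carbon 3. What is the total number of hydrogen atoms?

8

Atom tally by fragment:
  ClCH2 → C:1 H:2 Cl:1
  CH2 → C:1 H:2
  CH(Br) → C:1 H:1 Br:1
  CH3 → C:1 H:3
Element totals:
  C: 4
  H: 8
  Br: 1
  Cl: 1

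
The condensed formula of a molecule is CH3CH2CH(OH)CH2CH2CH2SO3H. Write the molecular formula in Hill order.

C6H14O4S

Atom tally by fragment:
  CH3 → C:1 H:3
  CH2 → C:1 H:2
  CH(OH) → C:1 H:2 O:1
  CH2 → C:1 H:2
  CH2 → C:1 H:2
  CH2SO3H → C:1 H:3 S:1 O:3
Element totals:
  C: 6
  H: 14
  O: 4
  S: 1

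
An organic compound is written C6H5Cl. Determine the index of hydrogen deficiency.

Atom tally by fragment:
  benzene ring core → C:6 H:6
  (− 1 ring H displaced by substituents)
  + Cl → Cl:1
Element totals:
  C: 6
  H: 5
  Cl: 1
Molecular formula: C6H5Cl.
DoU = (2C + 2 + N − H − X) / 2 = (2·6 + 2 + 0 − 5 − 1) / 2 = 4.

4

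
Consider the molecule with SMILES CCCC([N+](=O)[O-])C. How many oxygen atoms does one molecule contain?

Atom tally by fragment:
  CH3 → C:1 H:3
  CH2 → C:1 H:2
  CH2 → C:1 H:2
  CH(NO2) → C:1 H:1 N:1 O:2
  CH3 → C:1 H:3
Element totals:
  C: 5
  H: 11
  N: 1
  O: 2

2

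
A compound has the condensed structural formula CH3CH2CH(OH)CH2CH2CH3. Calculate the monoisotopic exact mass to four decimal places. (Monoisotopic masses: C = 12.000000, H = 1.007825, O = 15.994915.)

102.1045

Element totals:
  C: 6
  H: 14
  O: 1
Molecular formula: C6H14O.
  M = 6(12.0) + 14(1.007825) + 15.994915
    = 72.000000 + 14.109550 + 15.994915 = 102.104465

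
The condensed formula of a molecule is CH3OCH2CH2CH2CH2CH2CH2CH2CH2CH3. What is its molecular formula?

C10H22O

Element totals:
  C: 10
  H: 22
  O: 1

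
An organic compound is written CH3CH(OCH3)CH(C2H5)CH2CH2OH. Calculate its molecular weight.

146.23 g/mol

Atom tally by fragment:
  CH3 → C:1 H:3
  CH(OCH3) → C:2 H:4 O:1
  CH(C2H5) → C:3 H:6
  CH2CH2OH → C:2 H:5 O:1
Element totals:
  C: 8
  H: 18
  O: 2
Molecular formula: C8H18O2.
  M = 8(12.011) + 18(1.008) + 2(15.999)
    = 96.088 + 18.144 + 31.998 = 146.230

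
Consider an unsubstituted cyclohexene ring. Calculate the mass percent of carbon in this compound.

87.73%

Atom tally by fragment:
  cyclohexene ring core → C:6 H:10
Element totals:
  C: 6
  H: 10
Molecular formula: C6H10.
Molar mass = 82.146 g/mol.
Mass from C: 6 × 12.011 = 72.066 g/mol.
%C = 72.066 / 82.146 × 100 = 87.73%.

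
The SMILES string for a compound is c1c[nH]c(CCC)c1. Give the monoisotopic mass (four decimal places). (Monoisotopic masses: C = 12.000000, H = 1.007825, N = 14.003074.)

Atom tally by fragment:
  pyrrole ring core → C:4 H:5 N:1
  (− 1 ring H displaced by substituents)
  + CH2CH2CH3 → C:3 H:7
Element totals:
  C: 7
  H: 11
  N: 1
Molecular formula: C7H11N.
  M = 7(12.0) + 11(1.007825) + 14.003074
    = 84.000000 + 11.086075 + 14.003074 = 109.089149

109.0891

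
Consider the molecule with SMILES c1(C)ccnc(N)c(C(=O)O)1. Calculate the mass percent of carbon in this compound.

55.26%

Atom tally by fragment:
  pyridine ring core → C:5 H:5 N:1
  (− 3 ring H displaced by substituents)
  + CH3 → C:1 H:3
  + NH2 → N:1 H:2
  + COOH → C:1 H:1 O:2
Element totals:
  C: 7
  H: 8
  N: 2
  O: 2
Molecular formula: C7H8N2O2.
Molar mass = 152.153 g/mol.
Mass from C: 7 × 12.011 = 84.077 g/mol.
%C = 84.077 / 152.153 × 100 = 55.26%.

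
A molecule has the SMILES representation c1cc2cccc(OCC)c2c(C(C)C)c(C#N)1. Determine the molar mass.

239.32 g/mol

Atom tally by fragment:
  naphthalene ring system core → C:10 H:8
  (− 3 ring H displaced by substituents)
  + OC2H5 → C:2 H:5 O:1
  + CH(CH3)2 → C:3 H:7
  + CN → C:1 N:1
Element totals:
  C: 16
  H: 17
  N: 1
  O: 1
Molecular formula: C16H17NO.
  M = 16(12.011) + 17(1.008) + 14.007 + 15.999
    = 192.176 + 17.136 + 14.007 + 15.999 = 239.318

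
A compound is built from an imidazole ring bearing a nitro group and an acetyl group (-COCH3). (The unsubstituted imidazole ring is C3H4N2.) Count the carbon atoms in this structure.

Atom tally by fragment:
  imidazole ring core → C:3 H:4 N:2
  (− 2 ring H displaced by substituents)
  + NO2 → N:1 O:2
  + COCH3 → C:2 H:3 O:1
Element totals:
  C: 5
  H: 5
  N: 3
  O: 3

5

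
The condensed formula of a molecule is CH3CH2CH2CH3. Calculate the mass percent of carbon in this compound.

Element totals:
  C: 4
  H: 10
Molecular formula: C4H10.
Molar mass = 58.124 g/mol.
Mass from C: 4 × 12.011 = 48.044 g/mol.
%C = 48.044 / 58.124 × 100 = 82.66%.

82.66%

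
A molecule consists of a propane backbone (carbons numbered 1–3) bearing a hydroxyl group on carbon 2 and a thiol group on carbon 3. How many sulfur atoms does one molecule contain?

Atom tally by fragment:
  CH3 → C:1 H:3
  CH(OH) → C:1 H:2 O:1
  CH2SH → C:1 H:3 S:1
Element totals:
  C: 3
  H: 8
  O: 1
  S: 1

1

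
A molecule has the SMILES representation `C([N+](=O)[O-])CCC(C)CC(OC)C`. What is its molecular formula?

Atom tally by fragment:
  O2NCH2 → C:1 H:2 N:1 O:2
  CH2 → C:1 H:2
  CH2 → C:1 H:2
  CH(CH3) → C:2 H:4
  CH2 → C:1 H:2
  CH(OCH3) → C:2 H:4 O:1
  CH3 → C:1 H:3
Element totals:
  C: 9
  H: 19
  N: 1
  O: 3

C9H19NO3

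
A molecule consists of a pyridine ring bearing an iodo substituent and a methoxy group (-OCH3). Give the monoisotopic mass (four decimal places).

234.9494

Atom tally by fragment:
  pyridine ring core → C:5 H:5 N:1
  (− 2 ring H displaced by substituents)
  + I → I:1
  + OCH3 → C:1 H:3 O:1
Element totals:
  C: 6
  H: 6
  I: 1
  N: 1
  O: 1
Molecular formula: C6H6INO.
  M = 6(12.0) + 6(1.007825) + 126.904472 + 14.003074 + 15.994915
    = 72.000000 + 6.046950 + 126.904472 + 14.003074 + 15.994915 = 234.949411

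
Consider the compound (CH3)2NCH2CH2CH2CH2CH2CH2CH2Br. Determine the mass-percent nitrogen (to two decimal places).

6.30%

Atom tally by fragment:
  (CH3)2NCH2 → C:3 H:8 N:1
  CH2 → C:1 H:2
  CH2 → C:1 H:2
  CH2 → C:1 H:2
  CH2 → C:1 H:2
  CH2 → C:1 H:2
  CH2Br → C:1 H:2 Br:1
Element totals:
  C: 9
  H: 20
  Br: 1
  N: 1
Molecular formula: C9H20BrN.
Molar mass = 222.170 g/mol.
Mass from N: 1 × 14.007 = 14.007 g/mol.
%N = 14.007 / 222.170 × 100 = 6.30%.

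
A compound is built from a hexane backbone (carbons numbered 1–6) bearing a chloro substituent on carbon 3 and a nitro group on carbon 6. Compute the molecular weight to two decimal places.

165.62 g/mol

Atom tally by fragment:
  CH3 → C:1 H:3
  CH2 → C:1 H:2
  CH(Cl) → C:1 H:1 Cl:1
  CH2 → C:1 H:2
  CH2 → C:1 H:2
  CH2NO2 → C:1 H:2 N:1 O:2
Element totals:
  C: 6
  H: 12
  Cl: 1
  N: 1
  O: 2
Molecular formula: C6H12ClNO2.
  M = 6(12.011) + 12(1.008) + 35.45 + 14.007 + 2(15.999)
    = 72.066 + 12.096 + 35.450 + 14.007 + 31.998 = 165.617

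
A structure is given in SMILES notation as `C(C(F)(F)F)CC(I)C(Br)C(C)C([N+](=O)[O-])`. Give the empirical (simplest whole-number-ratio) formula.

C8H12BrF3INO2

Atom tally by fragment:
  F3CCH2 → C:2 H:2 F:3
  CH2 → C:1 H:2
  CH(I) → C:1 H:1 I:1
  CH(Br) → C:1 H:1 Br:1
  CH(CH3) → C:2 H:4
  CH2NO2 → C:1 H:2 N:1 O:2
Element totals:
  C: 8
  H: 12
  Br: 1
  F: 3
  I: 1
  N: 1
  O: 2
Molecular formula: C8H12BrF3INO2.
gcd of subscripts (1, 8, 3, 12, 1, 1, 2) = 1, so the empirical formula equals the molecular formula.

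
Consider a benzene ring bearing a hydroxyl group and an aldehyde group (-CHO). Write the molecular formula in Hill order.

C7H6O2

Atom tally by fragment:
  benzene ring core → C:6 H:6
  (− 2 ring H displaced by substituents)
  + OH → O:1 H:1
  + CHO → C:1 H:1 O:1
Element totals:
  C: 7
  H: 6
  O: 2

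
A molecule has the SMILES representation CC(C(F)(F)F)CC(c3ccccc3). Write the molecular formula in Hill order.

C11H13F3

Atom tally by fragment:
  CH3 → C:1 H:3
  CH(CF3) → C:2 H:1 F:3
  CH2 → C:1 H:2
  CH2C6H5 → C:7 H:7
Element totals:
  C: 11
  H: 13
  F: 3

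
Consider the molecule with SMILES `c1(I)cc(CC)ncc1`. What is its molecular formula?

Atom tally by fragment:
  pyridine ring core → C:5 H:5 N:1
  (− 2 ring H displaced by substituents)
  + I → I:1
  + C2H5 → C:2 H:5
Element totals:
  C: 7
  H: 8
  I: 1
  N: 1

C7H8IN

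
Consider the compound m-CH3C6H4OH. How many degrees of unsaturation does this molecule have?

Atom tally by fragment:
  benzene ring core → C:6 H:6
  (− 2 ring H displaced by substituents)
  + CH3 → C:1 H:3
  + OH → O:1 H:1
Element totals:
  C: 7
  H: 8
  O: 1
Molecular formula: C7H8O.
DoU = (2C + 2 + N − H − X) / 2 = (2·7 + 2 + 0 − 8 − 0) / 2 = 4.

4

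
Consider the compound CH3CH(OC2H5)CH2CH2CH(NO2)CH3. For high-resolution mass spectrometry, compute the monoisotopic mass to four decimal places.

175.1208

Element totals:
  C: 8
  H: 17
  N: 1
  O: 3
Molecular formula: C8H17NO3.
  M = 8(12.0) + 17(1.007825) + 14.003074 + 3(15.994915)
    = 96.000000 + 17.133025 + 14.003074 + 47.984745 = 175.120844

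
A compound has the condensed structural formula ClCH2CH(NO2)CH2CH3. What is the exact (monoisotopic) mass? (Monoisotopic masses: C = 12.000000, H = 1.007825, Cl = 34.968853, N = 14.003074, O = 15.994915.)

Atom tally by fragment:
  ClCH2 → C:1 H:2 Cl:1
  CH(NO2) → C:1 H:1 N:1 O:2
  CH2 → C:1 H:2
  CH3 → C:1 H:3
Element totals:
  C: 4
  H: 8
  Cl: 1
  N: 1
  O: 2
Molecular formula: C4H8ClNO2.
  M = 4(12.0) + 8(1.007825) + 34.968853 + 14.003074 + 2(15.994915)
    = 48.000000 + 8.062600 + 34.968853 + 14.003074 + 31.989830 = 137.024357

137.0244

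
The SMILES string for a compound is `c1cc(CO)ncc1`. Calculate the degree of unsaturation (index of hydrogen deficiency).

4

Atom tally by fragment:
  pyridine ring core → C:5 H:5 N:1
  (− 1 ring H displaced by substituents)
  + CH2OH → C:1 H:3 O:1
Element totals:
  C: 6
  H: 7
  N: 1
  O: 1
Molecular formula: C6H7NO.
DoU = (2C + 2 + N − H − X) / 2 = (2·6 + 2 + 1 − 7 − 0) / 2 = 4.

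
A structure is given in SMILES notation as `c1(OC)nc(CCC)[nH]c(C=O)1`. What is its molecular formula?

Atom tally by fragment:
  imidazole ring core → C:3 H:4 N:2
  (− 3 ring H displaced by substituents)
  + OCH3 → C:1 H:3 O:1
  + CH2CH2CH3 → C:3 H:7
  + CHO → C:1 H:1 O:1
Element totals:
  C: 8
  H: 12
  N: 2
  O: 2

C8H12N2O2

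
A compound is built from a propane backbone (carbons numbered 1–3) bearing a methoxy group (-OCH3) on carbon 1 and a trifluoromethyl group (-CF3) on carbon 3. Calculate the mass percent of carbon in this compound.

42.26%

Atom tally by fragment:
  CH3OCH2 → C:2 H:5 O:1
  CH2 → C:1 H:2
  CH2CF3 → C:2 H:2 F:3
Element totals:
  C: 5
  H: 9
  F: 3
  O: 1
Molecular formula: C5H9F3O.
Molar mass = 142.120 g/mol.
Mass from C: 5 × 12.011 = 60.055 g/mol.
%C = 60.055 / 142.120 × 100 = 42.26%.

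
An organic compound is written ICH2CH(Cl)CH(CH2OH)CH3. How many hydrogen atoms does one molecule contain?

Element totals:
  C: 5
  H: 10
  Cl: 1
  I: 1
  O: 1

10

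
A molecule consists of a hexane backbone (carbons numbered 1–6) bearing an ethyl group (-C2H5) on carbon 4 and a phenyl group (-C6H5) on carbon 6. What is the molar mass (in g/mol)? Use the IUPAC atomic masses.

190.33 g/mol

Atom tally by fragment:
  CH3 → C:1 H:3
  CH2 → C:1 H:2
  CH2 → C:1 H:2
  CH(C2H5) → C:3 H:6
  CH2 → C:1 H:2
  CH2C6H5 → C:7 H:7
Element totals:
  C: 14
  H: 22
Molecular formula: C14H22.
  M = 14(12.011) + 22(1.008)
    = 168.154 + 22.176 = 190.330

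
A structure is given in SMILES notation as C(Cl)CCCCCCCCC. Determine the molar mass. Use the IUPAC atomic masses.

176.73 g/mol

Atom tally by fragment:
  ClCH2 → C:1 H:2 Cl:1
  CH2 → C:1 H:2
  CH2 → C:1 H:2
  CH2 → C:1 H:2
  CH2 → C:1 H:2
  CH2 → C:1 H:2
  CH2 → C:1 H:2
  CH2 → C:1 H:2
  CH2 → C:1 H:2
  CH3 → C:1 H:3
Element totals:
  C: 10
  H: 21
  Cl: 1
Molecular formula: C10H21Cl.
  M = 10(12.011) + 21(1.008) + 35.45
    = 120.110 + 21.168 + 35.450 = 176.728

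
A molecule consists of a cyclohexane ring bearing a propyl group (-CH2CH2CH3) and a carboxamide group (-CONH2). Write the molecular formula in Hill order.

Atom tally by fragment:
  cyclohexane ring core → C:6 H:12
  (− 2 ring H displaced by substituents)
  + CH2CH2CH3 → C:3 H:7
  + CONH2 → C:1 H:2 O:1 N:1
Element totals:
  C: 10
  H: 19
  N: 1
  O: 1

C10H19NO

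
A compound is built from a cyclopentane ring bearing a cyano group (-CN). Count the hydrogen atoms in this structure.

Atom tally by fragment:
  cyclopentane ring core → C:5 H:10
  (− 1 ring H displaced by substituents)
  + CN → C:1 N:1
Element totals:
  C: 6
  H: 9
  N: 1

9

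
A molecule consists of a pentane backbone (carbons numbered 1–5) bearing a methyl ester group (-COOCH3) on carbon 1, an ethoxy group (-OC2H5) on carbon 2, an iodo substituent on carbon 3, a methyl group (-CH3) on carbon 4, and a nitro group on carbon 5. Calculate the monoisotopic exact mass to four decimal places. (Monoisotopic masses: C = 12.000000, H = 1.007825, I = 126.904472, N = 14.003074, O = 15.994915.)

Atom tally by fragment:
  CH3OOCCH2 → C:3 H:5 O:2
  CH(OC2H5) → C:3 H:6 O:1
  CH(I) → C:1 H:1 I:1
  CH(CH3) → C:2 H:4
  CH2NO2 → C:1 H:2 N:1 O:2
Element totals:
  C: 10
  H: 18
  I: 1
  N: 1
  O: 5
Molecular formula: C10H18INO5.
  M = 10(12.0) + 18(1.007825) + 126.904472 + 14.003074 + 5(15.994915)
    = 120.000000 + 18.140850 + 126.904472 + 14.003074 + 79.974575 = 359.022971

359.0230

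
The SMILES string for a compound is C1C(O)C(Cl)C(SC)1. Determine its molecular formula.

Atom tally by fragment:
  cyclobutane ring core → C:4 H:8
  (− 3 ring H displaced by substituents)
  + OH → O:1 H:1
  + Cl → Cl:1
  + SCH3 → C:1 H:3 S:1
Element totals:
  C: 5
  H: 9
  Cl: 1
  O: 1
  S: 1

C5H9ClOS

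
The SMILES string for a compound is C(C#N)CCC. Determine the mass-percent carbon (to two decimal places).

72.24%

Atom tally by fragment:
  NCCH2 → C:2 H:2 N:1
  CH2 → C:1 H:2
  CH2 → C:1 H:2
  CH3 → C:1 H:3
Element totals:
  C: 5
  H: 9
  N: 1
Molecular formula: C5H9N.
Molar mass = 83.134 g/mol.
Mass from C: 5 × 12.011 = 60.055 g/mol.
%C = 60.055 / 83.134 × 100 = 72.24%.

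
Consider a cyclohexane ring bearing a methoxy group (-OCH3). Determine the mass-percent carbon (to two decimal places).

Atom tally by fragment:
  cyclohexane ring core → C:6 H:12
  (− 1 ring H displaced by substituents)
  + OCH3 → C:1 H:3 O:1
Element totals:
  C: 7
  H: 14
  O: 1
Molecular formula: C7H14O.
Molar mass = 114.188 g/mol.
Mass from C: 7 × 12.011 = 84.077 g/mol.
%C = 84.077 / 114.188 × 100 = 73.63%.

73.63%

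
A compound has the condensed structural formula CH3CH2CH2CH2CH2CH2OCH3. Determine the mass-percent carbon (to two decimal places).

72.35%

Atom tally by fragment:
  CH3 → C:1 H:3
  CH2 → C:1 H:2
  CH2 → C:1 H:2
  CH2 → C:1 H:2
  CH2 → C:1 H:2
  CH2OCH3 → C:2 H:5 O:1
Element totals:
  C: 7
  H: 16
  O: 1
Molecular formula: C7H16O.
Molar mass = 116.204 g/mol.
Mass from C: 7 × 12.011 = 84.077 g/mol.
%C = 84.077 / 116.204 × 100 = 72.35%.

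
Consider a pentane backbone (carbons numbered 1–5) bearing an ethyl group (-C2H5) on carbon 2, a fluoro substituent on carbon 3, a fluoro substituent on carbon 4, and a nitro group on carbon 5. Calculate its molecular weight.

181.18 g/mol

Atom tally by fragment:
  CH3 → C:1 H:3
  CH(C2H5) → C:3 H:6
  CH(F) → C:1 H:1 F:1
  CH(F) → C:1 H:1 F:1
  CH2NO2 → C:1 H:2 N:1 O:2
Element totals:
  C: 7
  H: 13
  F: 2
  N: 1
  O: 2
Molecular formula: C7H13F2NO2.
  M = 7(12.011) + 13(1.008) + 2(18.998) + 14.007 + 2(15.999)
    = 84.077 + 13.104 + 37.996 + 14.007 + 31.998 = 181.182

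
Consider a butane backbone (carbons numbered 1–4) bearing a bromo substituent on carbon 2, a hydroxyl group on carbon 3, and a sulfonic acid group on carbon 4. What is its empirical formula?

C4H9BrO4S

Atom tally by fragment:
  CH3 → C:1 H:3
  CH(Br) → C:1 H:1 Br:1
  CH(OH) → C:1 H:2 O:1
  CH2SO3H → C:1 H:3 S:1 O:3
Element totals:
  C: 4
  H: 9
  Br: 1
  O: 4
  S: 1
Molecular formula: C4H9BrO4S.
gcd of subscripts (1, 4, 9, 4, 1) = 1, so the empirical formula equals the molecular formula.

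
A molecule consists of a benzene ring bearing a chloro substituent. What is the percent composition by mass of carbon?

Atom tally by fragment:
  benzene ring core → C:6 H:6
  (− 1 ring H displaced by substituents)
  + Cl → Cl:1
Element totals:
  C: 6
  H: 5
  Cl: 1
Molecular formula: C6H5Cl.
Molar mass = 112.556 g/mol.
Mass from C: 6 × 12.011 = 72.066 g/mol.
%C = 72.066 / 112.556 × 100 = 64.03%.

64.03%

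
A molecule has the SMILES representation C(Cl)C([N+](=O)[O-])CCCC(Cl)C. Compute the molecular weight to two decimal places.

Atom tally by fragment:
  ClCH2 → C:1 H:2 Cl:1
  CH(NO2) → C:1 H:1 N:1 O:2
  CH2 → C:1 H:2
  CH2 → C:1 H:2
  CH2 → C:1 H:2
  CH(Cl) → C:1 H:1 Cl:1
  CH3 → C:1 H:3
Element totals:
  C: 7
  H: 13
  Cl: 2
  N: 1
  O: 2
Molecular formula: C7H13Cl2NO2.
  M = 7(12.011) + 13(1.008) + 2(35.45) + 14.007 + 2(15.999)
    = 84.077 + 13.104 + 70.900 + 14.007 + 31.998 = 214.086

214.09 g/mol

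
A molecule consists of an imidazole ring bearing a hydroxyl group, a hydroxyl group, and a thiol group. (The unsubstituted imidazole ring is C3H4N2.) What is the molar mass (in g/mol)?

Atom tally by fragment:
  imidazole ring core → C:3 H:4 N:2
  (− 3 ring H displaced by substituents)
  + OH → O:1 H:1
  + OH → O:1 H:1
  + SH → S:1 H:1
Element totals:
  C: 3
  H: 4
  N: 2
  O: 2
  S: 1
Molecular formula: C3H4N2O2S.
  M = 3(12.011) + 4(1.008) + 2(14.007) + 2(15.999) + 32.06
    = 36.033 + 4.032 + 28.014 + 31.998 + 32.060 = 132.137

132.14 g/mol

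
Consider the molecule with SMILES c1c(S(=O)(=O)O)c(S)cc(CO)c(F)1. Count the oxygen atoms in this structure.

Atom tally by fragment:
  benzene ring core → C:6 H:6
  (− 4 ring H displaced by substituents)
  + SO3H → S:1 O:3 H:1
  + SH → S:1 H:1
  + CH2OH → C:1 H:3 O:1
  + F → F:1
Element totals:
  C: 7
  H: 7
  F: 1
  O: 4
  S: 2

4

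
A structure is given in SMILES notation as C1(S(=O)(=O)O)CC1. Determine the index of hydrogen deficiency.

Atom tally by fragment:
  cyclopropane ring core → C:3 H:6
  (− 1 ring H displaced by substituents)
  + SO3H → S:1 O:3 H:1
Element totals:
  C: 3
  H: 6
  O: 3
  S: 1
Molecular formula: C3H6O3S.
DoU = (2C + 2 + N − H − X) / 2 = (2·3 + 2 + 0 − 6 − 0) / 2 = 1.

1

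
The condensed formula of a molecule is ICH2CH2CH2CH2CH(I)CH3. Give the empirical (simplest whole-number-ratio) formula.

C3H6I

Element totals:
  C: 6
  H: 12
  I: 2
Molecular formula: C6H12I2.
gcd of subscripts = 2; dividing each by 2:
  C: 6/2 = 3
  H: 12/2 = 6
  I: 2/2 = 1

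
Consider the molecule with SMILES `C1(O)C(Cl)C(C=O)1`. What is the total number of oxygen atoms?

Atom tally by fragment:
  cyclopropane ring core → C:3 H:6
  (− 3 ring H displaced by substituents)
  + OH → O:1 H:1
  + Cl → Cl:1
  + CHO → C:1 H:1 O:1
Element totals:
  C: 4
  H: 5
  Cl: 1
  O: 2

2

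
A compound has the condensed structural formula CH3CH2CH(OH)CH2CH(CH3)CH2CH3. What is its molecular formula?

Atom tally by fragment:
  CH3 → C:1 H:3
  CH2 → C:1 H:2
  CH(OH) → C:1 H:2 O:1
  CH2 → C:1 H:2
  CH(CH3) → C:2 H:4
  CH2 → C:1 H:2
  CH3 → C:1 H:3
Element totals:
  C: 8
  H: 18
  O: 1

C8H18O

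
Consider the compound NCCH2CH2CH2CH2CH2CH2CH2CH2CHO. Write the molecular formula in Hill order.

Atom tally by fragment:
  NCCH2 → C:2 H:2 N:1
  CH2 → C:1 H:2
  CH2 → C:1 H:2
  CH2 → C:1 H:2
  CH2 → C:1 H:2
  CH2 → C:1 H:2
  CH2 → C:1 H:2
  CH2CHO → C:2 H:3 O:1
Element totals:
  C: 10
  H: 17
  N: 1
  O: 1

C10H17NO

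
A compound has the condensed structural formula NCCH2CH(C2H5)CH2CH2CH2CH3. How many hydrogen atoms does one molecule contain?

17

Element totals:
  C: 9
  H: 17
  N: 1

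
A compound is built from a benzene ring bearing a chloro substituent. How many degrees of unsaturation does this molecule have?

Atom tally by fragment:
  benzene ring core → C:6 H:6
  (− 1 ring H displaced by substituents)
  + Cl → Cl:1
Element totals:
  C: 6
  H: 5
  Cl: 1
Molecular formula: C6H5Cl.
DoU = (2C + 2 + N − H − X) / 2 = (2·6 + 2 + 0 − 5 − 1) / 2 = 4.

4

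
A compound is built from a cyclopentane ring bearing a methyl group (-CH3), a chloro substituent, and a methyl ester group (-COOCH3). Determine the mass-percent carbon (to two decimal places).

54.40%

Atom tally by fragment:
  cyclopentane ring core → C:5 H:10
  (− 3 ring H displaced by substituents)
  + CH3 → C:1 H:3
  + Cl → Cl:1
  + COOCH3 → C:2 H:3 O:2
Element totals:
  C: 8
  H: 13
  Cl: 1
  O: 2
Molecular formula: C8H13ClO2.
Molar mass = 176.640 g/mol.
Mass from C: 8 × 12.011 = 96.088 g/mol.
%C = 96.088 / 176.640 × 100 = 54.40%.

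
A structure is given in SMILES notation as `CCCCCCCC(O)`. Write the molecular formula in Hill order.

Atom tally by fragment:
  CH3 → C:1 H:3
  CH2 → C:1 H:2
  CH2 → C:1 H:2
  CH2 → C:1 H:2
  CH2 → C:1 H:2
  CH2 → C:1 H:2
  CH2 → C:1 H:2
  CH2OH → C:1 H:3 O:1
Element totals:
  C: 8
  H: 18
  O: 1

C8H18O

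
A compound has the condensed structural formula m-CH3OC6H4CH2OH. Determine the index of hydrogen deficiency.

Atom tally by fragment:
  benzene ring core → C:6 H:6
  (− 2 ring H displaced by substituents)
  + OCH3 → C:1 H:3 O:1
  + CH2OH → C:1 H:3 O:1
Element totals:
  C: 8
  H: 10
  O: 2
Molecular formula: C8H10O2.
DoU = (2C + 2 + N − H − X) / 2 = (2·8 + 2 + 0 − 10 − 0) / 2 = 4.

4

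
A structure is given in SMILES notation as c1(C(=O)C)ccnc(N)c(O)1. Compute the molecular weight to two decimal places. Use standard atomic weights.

152.15 g/mol

Atom tally by fragment:
  pyridine ring core → C:5 H:5 N:1
  (− 3 ring H displaced by substituents)
  + COCH3 → C:2 H:3 O:1
  + NH2 → N:1 H:2
  + OH → O:1 H:1
Element totals:
  C: 7
  H: 8
  N: 2
  O: 2
Molecular formula: C7H8N2O2.
  M = 7(12.011) + 8(1.008) + 2(14.007) + 2(15.999)
    = 84.077 + 8.064 + 28.014 + 31.998 = 152.153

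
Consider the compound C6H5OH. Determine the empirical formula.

C6H6O

Atom tally by fragment:
  benzene ring core → C:6 H:6
  (− 1 ring H displaced by substituents)
  + OH → O:1 H:1
Element totals:
  C: 6
  H: 6
  O: 1
Molecular formula: C6H6O.
gcd of subscripts (6, 6, 1) = 1, so the empirical formula equals the molecular formula.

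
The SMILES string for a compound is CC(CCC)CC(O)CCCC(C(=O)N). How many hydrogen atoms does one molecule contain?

25

Atom tally by fragment:
  CH3 → C:1 H:3
  CH(CH2CH2CH3) → C:4 H:8
  CH2 → C:1 H:2
  CH(OH) → C:1 H:2 O:1
  CH2 → C:1 H:2
  CH2 → C:1 H:2
  CH2 → C:1 H:2
  CH2CONH2 → C:2 H:4 O:1 N:1
Element totals:
  C: 12
  H: 25
  N: 1
  O: 2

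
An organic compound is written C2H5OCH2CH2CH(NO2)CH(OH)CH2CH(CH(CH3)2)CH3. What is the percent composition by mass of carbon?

58.27%

Element totals:
  C: 12
  H: 25
  N: 1
  O: 4
Molecular formula: C12H25NO4.
Molar mass = 247.335 g/mol.
Mass from C: 12 × 12.011 = 144.132 g/mol.
%C = 144.132 / 247.335 × 100 = 58.27%.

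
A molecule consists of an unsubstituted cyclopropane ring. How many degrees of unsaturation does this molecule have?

1

Atom tally by fragment:
  cyclopropane ring core → C:3 H:6
Element totals:
  C: 3
  H: 6
Molecular formula: C3H6.
DoU = (2C + 2 + N − H − X) / 2 = (2·3 + 2 + 0 − 6 − 0) / 2 = 1.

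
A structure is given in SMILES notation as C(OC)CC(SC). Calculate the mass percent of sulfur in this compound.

26.67%

Atom tally by fragment:
  CH3OCH2 → C:2 H:5 O:1
  CH2 → C:1 H:2
  CH2SCH3 → C:2 H:5 S:1
Element totals:
  C: 5
  H: 12
  O: 1
  S: 1
Molecular formula: C5H12OS.
Molar mass = 120.210 g/mol.
Mass from S: 1 × 32.06 = 32.060 g/mol.
%S = 32.060 / 120.210 × 100 = 26.67%.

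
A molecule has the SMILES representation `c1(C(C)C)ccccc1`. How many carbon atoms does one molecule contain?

9

Atom tally by fragment:
  benzene ring core → C:6 H:6
  (− 1 ring H displaced by substituents)
  + CH(CH3)2 → C:3 H:7
Element totals:
  C: 9
  H: 12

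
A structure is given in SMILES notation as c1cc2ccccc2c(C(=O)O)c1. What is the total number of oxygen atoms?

2

Atom tally by fragment:
  naphthalene ring system core → C:10 H:8
  (− 1 ring H displaced by substituents)
  + COOH → C:1 H:1 O:2
Element totals:
  C: 11
  H: 8
  O: 2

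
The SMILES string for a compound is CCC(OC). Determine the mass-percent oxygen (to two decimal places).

21.58%

Atom tally by fragment:
  CH3 → C:1 H:3
  CH2 → C:1 H:2
  CH2OCH3 → C:2 H:5 O:1
Element totals:
  C: 4
  H: 10
  O: 1
Molecular formula: C4H10O.
Molar mass = 74.123 g/mol.
Mass from O: 1 × 15.999 = 15.999 g/mol.
%O = 15.999 / 74.123 × 100 = 21.58%.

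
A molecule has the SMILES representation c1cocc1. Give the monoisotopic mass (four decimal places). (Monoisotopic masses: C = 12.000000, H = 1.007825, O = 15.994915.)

68.0262

Atom tally by fragment:
  furan ring core → C:4 H:4 O:1
Element totals:
  C: 4
  H: 4
  O: 1
Molecular formula: C4H4O.
  M = 4(12.0) + 4(1.007825) + 15.994915
    = 48.000000 + 4.031300 + 15.994915 = 68.026215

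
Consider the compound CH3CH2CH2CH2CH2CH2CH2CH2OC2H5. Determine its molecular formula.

Element totals:
  C: 10
  H: 22
  O: 1

C10H22O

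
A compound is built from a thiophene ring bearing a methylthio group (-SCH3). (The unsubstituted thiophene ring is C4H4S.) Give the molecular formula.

Atom tally by fragment:
  thiophene ring core → C:4 H:4 S:1
  (− 1 ring H displaced by substituents)
  + SCH3 → C:1 H:3 S:1
Element totals:
  C: 5
  H: 6
  S: 2

C5H6S2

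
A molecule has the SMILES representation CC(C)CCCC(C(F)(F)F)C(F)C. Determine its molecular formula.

C10H18F4

Atom tally by fragment:
  CH3 → C:1 H:3
  CH(CH3) → C:2 H:4
  CH2 → C:1 H:2
  CH2 → C:1 H:2
  CH2 → C:1 H:2
  CH(CF3) → C:2 H:1 F:3
  CH(F) → C:1 H:1 F:1
  CH3 → C:1 H:3
Element totals:
  C: 10
  H: 18
  F: 4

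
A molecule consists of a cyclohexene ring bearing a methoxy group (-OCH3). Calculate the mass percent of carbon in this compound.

Atom tally by fragment:
  cyclohexene ring core → C:6 H:10
  (− 1 ring H displaced by substituents)
  + OCH3 → C:1 H:3 O:1
Element totals:
  C: 7
  H: 12
  O: 1
Molecular formula: C7H12O.
Molar mass = 112.172 g/mol.
Mass from C: 7 × 12.011 = 84.077 g/mol.
%C = 84.077 / 112.172 × 100 = 74.95%.

74.95%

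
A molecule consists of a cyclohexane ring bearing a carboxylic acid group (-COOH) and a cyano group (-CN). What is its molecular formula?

Atom tally by fragment:
  cyclohexane ring core → C:6 H:12
  (− 2 ring H displaced by substituents)
  + COOH → C:1 H:1 O:2
  + CN → C:1 N:1
Element totals:
  C: 8
  H: 11
  N: 1
  O: 2

C8H11NO2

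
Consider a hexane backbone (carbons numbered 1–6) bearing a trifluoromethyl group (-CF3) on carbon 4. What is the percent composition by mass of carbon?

54.53%

Atom tally by fragment:
  CH3 → C:1 H:3
  CH2 → C:1 H:2
  CH2 → C:1 H:2
  CH(CF3) → C:2 H:1 F:3
  CH2 → C:1 H:2
  CH3 → C:1 H:3
Element totals:
  C: 7
  H: 13
  F: 3
Molecular formula: C7H13F3.
Molar mass = 154.175 g/mol.
Mass from C: 7 × 12.011 = 84.077 g/mol.
%C = 84.077 / 154.175 × 100 = 54.53%.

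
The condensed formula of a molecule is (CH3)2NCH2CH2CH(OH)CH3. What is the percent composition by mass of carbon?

Atom tally by fragment:
  (CH3)2NCH2 → C:3 H:8 N:1
  CH2 → C:1 H:2
  CH(OH) → C:1 H:2 O:1
  CH3 → C:1 H:3
Element totals:
  C: 6
  H: 15
  N: 1
  O: 1
Molecular formula: C6H15NO.
Molar mass = 117.192 g/mol.
Mass from C: 6 × 12.011 = 72.066 g/mol.
%C = 72.066 / 117.192 × 100 = 61.49%.

61.49%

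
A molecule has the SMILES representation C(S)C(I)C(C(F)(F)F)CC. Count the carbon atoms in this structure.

6

Atom tally by fragment:
  HSCH2 → C:1 H:3 S:1
  CH(I) → C:1 H:1 I:1
  CH(CF3) → C:2 H:1 F:3
  CH2 → C:1 H:2
  CH3 → C:1 H:3
Element totals:
  C: 6
  H: 10
  F: 3
  I: 1
  S: 1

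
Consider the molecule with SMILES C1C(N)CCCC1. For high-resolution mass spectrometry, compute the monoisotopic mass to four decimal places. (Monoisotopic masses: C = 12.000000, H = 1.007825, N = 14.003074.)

Atom tally by fragment:
  cyclohexane ring core → C:6 H:12
  (− 1 ring H displaced by substituents)
  + NH2 → N:1 H:2
Element totals:
  C: 6
  H: 13
  N: 1
Molecular formula: C6H13N.
  M = 6(12.0) + 13(1.007825) + 14.003074
    = 72.000000 + 13.101725 + 14.003074 = 99.104799

99.1048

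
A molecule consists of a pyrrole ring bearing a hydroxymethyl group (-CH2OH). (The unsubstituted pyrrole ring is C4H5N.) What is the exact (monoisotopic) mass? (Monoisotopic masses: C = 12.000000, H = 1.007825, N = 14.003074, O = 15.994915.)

97.0528

Atom tally by fragment:
  pyrrole ring core → C:4 H:5 N:1
  (− 1 ring H displaced by substituents)
  + CH2OH → C:1 H:3 O:1
Element totals:
  C: 5
  H: 7
  N: 1
  O: 1
Molecular formula: C5H7NO.
  M = 5(12.0) + 7(1.007825) + 14.003074 + 15.994915
    = 60.000000 + 7.054775 + 14.003074 + 15.994915 = 97.052764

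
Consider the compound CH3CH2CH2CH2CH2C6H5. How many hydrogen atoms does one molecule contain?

16

Element totals:
  C: 11
  H: 16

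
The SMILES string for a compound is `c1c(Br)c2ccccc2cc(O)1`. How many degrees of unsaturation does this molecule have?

Atom tally by fragment:
  naphthalene ring system core → C:10 H:8
  (− 2 ring H displaced by substituents)
  + Br → Br:1
  + OH → O:1 H:1
Element totals:
  C: 10
  H: 7
  Br: 1
  O: 1
Molecular formula: C10H7BrO.
DoU = (2C + 2 + N − H − X) / 2 = (2·10 + 2 + 0 − 7 − 1) / 2 = 7.

7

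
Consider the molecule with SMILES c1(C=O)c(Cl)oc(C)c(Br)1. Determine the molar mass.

Atom tally by fragment:
  furan ring core → C:4 H:4 O:1
  (− 4 ring H displaced by substituents)
  + CHO → C:1 H:1 O:1
  + Cl → Cl:1
  + CH3 → C:1 H:3
  + Br → Br:1
Element totals:
  C: 6
  H: 4
  Br: 1
  Cl: 1
  O: 2
Molecular formula: C6H4BrClO2.
  M = 6(12.011) + 4(1.008) + 79.904 + 35.45 + 2(15.999)
    = 72.066 + 4.032 + 79.904 + 35.450 + 31.998 = 223.450

223.45 g/mol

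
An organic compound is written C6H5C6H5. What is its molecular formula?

Element totals:
  C: 12
  H: 10

C12H10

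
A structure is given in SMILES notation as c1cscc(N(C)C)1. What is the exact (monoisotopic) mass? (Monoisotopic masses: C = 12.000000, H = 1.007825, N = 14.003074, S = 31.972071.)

Atom tally by fragment:
  thiophene ring core → C:4 H:4 S:1
  (− 1 ring H displaced by substituents)
  + N(CH3)2 → N:1 C:2 H:6
Element totals:
  C: 6
  H: 9
  N: 1
  S: 1
Molecular formula: C6H9NS.
  M = 6(12.0) + 9(1.007825) + 14.003074 + 31.972071
    = 72.000000 + 9.070425 + 14.003074 + 31.972071 = 127.045570

127.0456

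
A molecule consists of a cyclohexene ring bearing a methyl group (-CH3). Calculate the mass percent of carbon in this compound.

87.42%

Atom tally by fragment:
  cyclohexene ring core → C:6 H:10
  (− 1 ring H displaced by substituents)
  + CH3 → C:1 H:3
Element totals:
  C: 7
  H: 12
Molecular formula: C7H12.
Molar mass = 96.173 g/mol.
Mass from C: 7 × 12.011 = 84.077 g/mol.
%C = 84.077 / 96.173 × 100 = 87.42%.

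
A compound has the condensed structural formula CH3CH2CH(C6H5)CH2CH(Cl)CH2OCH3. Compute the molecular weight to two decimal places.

Element totals:
  C: 13
  H: 19
  Cl: 1
  O: 1
Molecular formula: C13H19ClO.
  M = 13(12.011) + 19(1.008) + 35.45 + 15.999
    = 156.143 + 19.152 + 35.450 + 15.999 = 226.744

226.74 g/mol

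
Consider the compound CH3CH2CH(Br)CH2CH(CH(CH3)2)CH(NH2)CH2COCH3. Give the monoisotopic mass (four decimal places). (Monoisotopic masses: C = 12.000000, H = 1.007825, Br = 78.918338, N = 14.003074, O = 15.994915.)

Element totals:
  C: 12
  H: 24
  Br: 1
  N: 1
  O: 1
Molecular formula: C12H24BrNO.
  M = 12(12.0) + 24(1.007825) + 78.918338 + 14.003074 + 15.994915
    = 144.000000 + 24.187800 + 78.918338 + 14.003074 + 15.994915 = 277.104127

277.1041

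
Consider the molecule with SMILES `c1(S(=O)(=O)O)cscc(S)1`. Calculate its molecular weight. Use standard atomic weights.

Atom tally by fragment:
  thiophene ring core → C:4 H:4 S:1
  (− 2 ring H displaced by substituents)
  + SO3H → S:1 O:3 H:1
  + SH → S:1 H:1
Element totals:
  C: 4
  H: 4
  O: 3
  S: 3
Molecular formula: C4H4O3S3.
  M = 4(12.011) + 4(1.008) + 3(15.999) + 3(32.06)
    = 48.044 + 4.032 + 47.997 + 96.180 = 196.253

196.25 g/mol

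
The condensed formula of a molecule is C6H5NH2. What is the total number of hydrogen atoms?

Atom tally by fragment:
  benzene ring core → C:6 H:6
  (− 1 ring H displaced by substituents)
  + NH2 → N:1 H:2
Element totals:
  C: 6
  H: 7
  N: 1

7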